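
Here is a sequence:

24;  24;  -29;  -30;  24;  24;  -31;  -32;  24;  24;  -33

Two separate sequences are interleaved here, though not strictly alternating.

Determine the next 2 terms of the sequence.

Positions follow the repeating pattern AABB; grouping by letter gives 2 tracks.
Stream A is 24, 24, 24, 24, 24, 24, which is the constant sequence 24.
Stream B is -29, -30, -31, -32, -33, which is arithmetic, step −1.
Term 12 comes from stream B (its 6th entry): -34.
Position 13 falls in stream A as its term 7, giving 24.

-34, 24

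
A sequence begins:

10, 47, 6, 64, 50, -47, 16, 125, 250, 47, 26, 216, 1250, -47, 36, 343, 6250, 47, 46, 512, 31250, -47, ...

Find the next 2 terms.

The terms cycle through 4 interleaved subsequences.
Subsequence A = 10, 50, 250, 1250, 6250, 31250: a geometric progression (common ratio 5).
Subsequence B = 47, -47, 47, -47, 47, -47: the oscillation 47·(−1)^(n+1).
Subsequence C = 6, 16, 26, 36, 46: arithmetic with common difference +10.
Subsequence D = 64, 125, 216, 343, 512: perfect cubes starting at 4³.
Position 23 falls in subsequence C as its term 6, giving 56.
The 24th slot belongs to subsequence D; its 6th term is 729.

56, 729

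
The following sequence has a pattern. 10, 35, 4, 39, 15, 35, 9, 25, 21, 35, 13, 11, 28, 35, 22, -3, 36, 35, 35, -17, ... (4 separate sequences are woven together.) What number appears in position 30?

Split by position mod 4 into 4 tracks.
Stream A: 10, 15, 21, 28, 36 — triangular numbers n(n+1)/2 for n = 4, 5, ….
Stream B: 35, 35, 35, 35, 35 — constant 35.
Stream C: 4, 9, 13, 22, 35 — each term equals the sum of the previous two.
Stream D: 39, 25, 11, -3, -17 — subtracting 14 each time.
The 30th slot belongs to stream B; its 8th term is 35.

35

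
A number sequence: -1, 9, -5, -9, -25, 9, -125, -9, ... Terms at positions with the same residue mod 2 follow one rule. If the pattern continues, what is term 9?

Positions 1, 3, 5, … form one subsequence and positions 2, 4, 6, … form another.
Stream A = -1, -5, -25, -125: geometric, ×5 each step.
Stream B = 9, -9, 9, -9: the oscillation 9·(−1)^(n+1).
Position 9 → stream A, term 5 = -625.

-625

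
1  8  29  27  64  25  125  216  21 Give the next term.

Reading positions in blocks of 3 reveals the pattern AAB — 2 tracks woven together.
Track A: 1, 8, 27, 64, 125, 216 — the cubes 1³, 2³, 3³, ….
Track B: 29, 25, 21 — linear: a_n = 33 − 4·n.
The 10th slot belongs to track A; its 7th term is 343.

343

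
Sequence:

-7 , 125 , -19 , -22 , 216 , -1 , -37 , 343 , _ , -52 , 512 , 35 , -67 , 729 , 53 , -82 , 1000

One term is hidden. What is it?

17

Taking every 3rd term gives 3 separate tracks.
Track A: -7, -22, -37, -52, -67, -82. Linear: a_n = 8 − 15·n.
Track B: 125, 216, 343, 512, 729, 1000. Consecutive cubes n³ from n = 5.
Track C: -19, -1, ?, 35, 53. Adding 18 each time.
Track C's pattern makes the blank 17.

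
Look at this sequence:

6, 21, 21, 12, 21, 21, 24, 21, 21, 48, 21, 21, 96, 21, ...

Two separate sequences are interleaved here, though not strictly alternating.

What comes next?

21

The slot pattern repeats as ABB (period 3), so there are 2 interleaved tracks.
Track A = 6, 12, 24, 48, 96: geometric with ratio 2.
Track B = 21, 21, 21, 21, 21, 21, 21, 21, 21: the constant sequence 21.
Term 15 comes from track B (its 10th entry): 21.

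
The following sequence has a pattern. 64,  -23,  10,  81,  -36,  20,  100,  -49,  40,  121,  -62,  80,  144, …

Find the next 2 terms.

-75, 160

Read the sequence 3 terms at a time; column i is its own pattern.
Subsequence A is 64, 81, 100, 121, 144, which is the squares 8², 9², 10², ….
Subsequence B is -23, -36, -49, -62, which is arithmetic with common difference −13.
Subsequence C is 10, 20, 40, 80, which is geometric with ratio 2.
Position 14 → subsequence B, term 5 = -75.
The 15th slot belongs to subsequence C; its 5th term is 160.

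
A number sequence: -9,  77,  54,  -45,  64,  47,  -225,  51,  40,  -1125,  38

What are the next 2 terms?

33, -5625

Taking every 3rd term gives 3 separate tracks.
Subsequence A = -9, -45, -225, -1125: geometric, ×5 each step.
Subsequence B = 77, 64, 51, 38: arithmetic with common difference −13.
Subsequence C = 54, 47, 40: subtracting 7 each time.
Position 12 → subsequence C, term 4 = 33.
Term 13 comes from subsequence A (its 5th entry): -5625.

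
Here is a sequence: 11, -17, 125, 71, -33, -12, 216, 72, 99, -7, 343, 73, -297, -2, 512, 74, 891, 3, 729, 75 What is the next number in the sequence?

Taking every 4th term gives 4 separate tracks.
Subsequence A: 11, -33, 99, -297, 891. Geometric with ratio -3.
Subsequence B: -17, -12, -7, -2, 3. Linear: a_n = -22 + 5·n.
Subsequence C: 125, 216, 343, 512, 729. The cubes 5³, 6³, 7³, ….
Subsequence D: 71, 72, 73, 74, 75. Arithmetic, step +1.
The 21st slot belongs to subsequence A; its 6th term is -2673.

-2673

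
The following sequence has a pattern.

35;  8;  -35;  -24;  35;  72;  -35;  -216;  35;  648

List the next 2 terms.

Odd-indexed and even-indexed terms follow separate rules.
Stream A = 35, -35, 35, -35, 35: alternating ±35.
Stream B = 8, -24, 72, -216, 648: a geometric progression (common ratio -3).
Term 11 comes from stream A (its 6th entry): -35.
Position 12 → stream B, term 6 = -1944.

-35, -1944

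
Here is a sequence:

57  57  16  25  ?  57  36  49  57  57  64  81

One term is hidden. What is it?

57

Reading positions in blocks of 4 reveals the pattern AABB — 2 tracks woven together.
Track A is 57, 57, ?, 57, 57, 57, which is constant 57.
Track B is 16, 25, 36, 49, 64, 81, which is perfect squares starting at 4².
So the missing entry in track A is 57.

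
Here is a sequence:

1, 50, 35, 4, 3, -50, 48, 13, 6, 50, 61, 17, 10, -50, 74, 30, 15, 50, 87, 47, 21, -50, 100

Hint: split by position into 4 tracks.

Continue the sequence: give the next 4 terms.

Split by position mod 4 into 4 tracks.
Subsequence A = 1, 3, 6, 10, 15, 21: triangular numbers starting at T_1.
Subsequence B = 50, -50, 50, -50, 50, -50: the oscillation 50·(−1)^(n+1).
Subsequence C = 35, 48, 61, 74, 87, 100: arithmetic with common difference +13.
Subsequence D = 4, 13, 17, 30, 47: each term equals the sum of the previous two.
Position 24 falls in subsequence D as its term 6, giving 77.
Position 25 → subsequence A, term 7 = 28.
Position 26 → subsequence B, term 7 = 50.
Position 27 falls in subsequence C as its term 7, giving 113.

77, 28, 50, 113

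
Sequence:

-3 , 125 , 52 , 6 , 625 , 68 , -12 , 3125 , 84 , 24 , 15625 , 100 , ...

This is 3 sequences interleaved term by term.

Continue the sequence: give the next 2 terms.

Read the sequence 3 terms at a time; column i is its own pattern.
Subsequence A: -3, 6, -12, 24 (geometric, ×-2 each step).
Subsequence B: 125, 625, 3125, 15625 (powers of 5).
Subsequence C: 52, 68, 84, 100 (adding 16 each time).
The 13th slot belongs to subsequence A; its 5th term is -48.
Position 14 falls in subsequence B as its term 5, giving 78125.

-48, 78125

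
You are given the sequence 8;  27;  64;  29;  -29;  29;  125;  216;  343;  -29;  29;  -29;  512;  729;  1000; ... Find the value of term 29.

-29

The slot pattern repeats as AAABBB (period 6), so there are 2 interleaved tracks.
Track A: 8, 27, 64, 125, 216, 343, 512, 729, 1000. Consecutive cubes n³ from n = 2.
Track B: 29, -29, 29, -29, 29, -29. The oscillation 29·(−1)^(n+1).
Term 29 comes from track B (its 14th entry): -29.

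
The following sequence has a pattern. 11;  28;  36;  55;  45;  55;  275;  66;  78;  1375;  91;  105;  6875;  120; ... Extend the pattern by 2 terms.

Reading positions in blocks of 3 reveals the pattern ABB — 2 tracks woven together.
Stream A is 11, 55, 275, 1375, 6875, which is geometric, ×5 each step.
Stream B is 28, 36, 45, 55, 66, 78, 91, 105, 120, which is triangular numbers starting at T_7.
Position 15 falls in stream B as its term 10, giving 136.
The 16th slot belongs to stream A; its 6th term is 34375.

136, 34375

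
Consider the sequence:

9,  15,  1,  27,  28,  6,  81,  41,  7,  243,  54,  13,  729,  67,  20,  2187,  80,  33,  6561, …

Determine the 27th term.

The terms cycle through 3 interleaved subsequences.
Stream A = 9, 27, 81, 243, 729, 2187, 6561: successive powers of 3.
Stream B = 15, 28, 41, 54, 67, 80: arithmetic with common difference +13.
Stream C = 1, 6, 7, 13, 20, 33: each term equals the sum of the previous two.
Position 27 → stream C, term 9 = 139.

139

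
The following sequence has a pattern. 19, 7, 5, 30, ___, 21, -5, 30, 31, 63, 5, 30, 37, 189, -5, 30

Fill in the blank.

Taking every 4th term gives 4 separate tracks.
Track A: 19, ?, 31, 37. Arithmetic with common difference +6.
Track B: 7, 21, 63, 189. Multiplying by 3 each time.
Track C: 5, -5, 5, -5. Oscillating between 5 and -5.
Track D: 30, 30, 30, 30. Constant 30.
Track A's pattern makes the blank 25.

25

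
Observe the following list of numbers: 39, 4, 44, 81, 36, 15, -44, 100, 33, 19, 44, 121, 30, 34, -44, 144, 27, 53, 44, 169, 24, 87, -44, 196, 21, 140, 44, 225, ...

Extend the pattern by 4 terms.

The terms cycle through 4 interleaved subsequences.
Stream A: 39, 36, 33, 30, 27, 24, 21. Subtracting 3 each time.
Stream B: 4, 15, 19, 34, 53, 87, 140. Fibonacci-style (each term is the sum of the two before it).
Stream C: 44, -44, 44, -44, 44, -44, 44. Alternating ±44.
Stream D: 81, 100, 121, 144, 169, 196, 225. Consecutive squares n² from n = 9.
Position 29 falls in stream A as its term 8, giving 18.
The 30th slot belongs to stream B; its 8th term is 227.
Position 31 falls in stream C as its term 8, giving -44.
Term 32 comes from stream D (its 8th entry): 256.

18, 227, -44, 256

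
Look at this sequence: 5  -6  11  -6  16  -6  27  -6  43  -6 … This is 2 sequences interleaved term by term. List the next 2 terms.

The terms cycle through 2 interleaved subsequences.
Track A is 5, 11, 16, 27, 43, which is Fibonacci-style (each term is the sum of the two before it).
Track B is -6, -6, -6, -6, -6, which is always -6.
Term 11 comes from track A (its 6th entry): 70.
The 12th slot belongs to track B; its 6th term is -6.

70, -6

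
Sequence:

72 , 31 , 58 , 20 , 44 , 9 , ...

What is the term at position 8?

-2

Odd-indexed and even-indexed terms follow separate rules.
Stream A: 72, 58, 44 — linear: a_n = 86 − 14·n.
Stream B: 31, 20, 9 — arithmetic, step −11.
Position 8 falls in stream B as its term 4, giving -2.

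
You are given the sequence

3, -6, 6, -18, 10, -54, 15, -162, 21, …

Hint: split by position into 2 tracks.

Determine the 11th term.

The terms cycle through 2 interleaved subsequences.
Track A: 3, 6, 10, 15, 21 (the triangular numbers T_2, T_3, …).
Track B: -6, -18, -54, -162 (geometric with ratio 3).
Position 11 → track A, term 6 = 28.

28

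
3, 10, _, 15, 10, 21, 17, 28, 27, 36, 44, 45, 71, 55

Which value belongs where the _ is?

7

Split by position mod 2 into 2 tracks.
Track A: 3, ?, 10, 17, 27, 44, 71 (a Fibonacci-like recurrence a_n = a_{n-1} + a_{n-2}).
Track B: 10, 15, 21, 28, 36, 45, 55 (triangular numbers starting at T_4).
So the missing entry in track A is 7.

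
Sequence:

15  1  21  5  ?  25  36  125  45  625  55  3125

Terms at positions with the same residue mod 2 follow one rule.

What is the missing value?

28

Positions 1, 3, 5, … form one subsequence and positions 2, 4, 6, … form another.
Subsequence A: 15, 21, ?, 36, 45, 55 (the triangular numbers T_5, T_6, …).
Subsequence B: 1, 5, 25, 125, 625, 3125 (multiplying by 5 each time).
Filling subsequence A at index 3 by its rule yields 28.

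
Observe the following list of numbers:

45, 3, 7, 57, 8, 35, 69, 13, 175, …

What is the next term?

Taking every 3rd term gives 3 separate tracks.
Track A: 45, 57, 69 (arithmetic, step +12).
Track B: 3, 8, 13 (adding 5 each time).
Track C: 7, 35, 175 (a geometric progression (common ratio 5)).
Position 10 → track A, term 4 = 81.

81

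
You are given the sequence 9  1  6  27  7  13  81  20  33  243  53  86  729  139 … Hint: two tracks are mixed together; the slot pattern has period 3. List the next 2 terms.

The slot pattern repeats as ABB (period 3), so there are 2 interleaved tracks.
Stream A: 9, 27, 81, 243, 729. Geometric with ratio 3.
Stream B: 1, 6, 7, 13, 20, 33, 53, 86, 139. Fibonacci-style (each term is the sum of the two before it).
Term 15 comes from stream B (its 10th entry): 225.
Position 16 → stream A, term 6 = 2187.

225, 2187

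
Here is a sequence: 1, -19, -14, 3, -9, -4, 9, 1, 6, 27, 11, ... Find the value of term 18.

36

Reading positions in blocks of 3 reveals the pattern ABB — 2 tracks woven together.
Track A: 1, 3, 9, 27 (powers of 3).
Track B: -19, -14, -9, -4, 1, 6, 11 (arithmetic with common difference +5).
Term 18 comes from track B (its 12th entry): 36.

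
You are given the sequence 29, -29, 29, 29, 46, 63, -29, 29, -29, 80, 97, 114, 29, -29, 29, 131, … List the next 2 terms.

148, 165

Positions follow the repeating pattern AAABBB; grouping by letter gives 2 tracks.
Track A: 29, -29, 29, -29, 29, -29, 29, -29, 29. Alternating ±29.
Track B: 29, 46, 63, 80, 97, 114, 131. Adding 17 each time.
The 17th slot belongs to track B; its 8th term is 148.
Term 18 comes from track B (its 9th entry): 165.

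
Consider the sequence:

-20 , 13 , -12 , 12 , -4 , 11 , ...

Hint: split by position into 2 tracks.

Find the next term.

4

Split by position mod 2 into 2 tracks.
Track A is -20, -12, -4, which is adding 8 each time.
Track B is 13, 12, 11, which is linear: a_n = 14 − n.
Term 7 comes from track A (its 4th entry): 4.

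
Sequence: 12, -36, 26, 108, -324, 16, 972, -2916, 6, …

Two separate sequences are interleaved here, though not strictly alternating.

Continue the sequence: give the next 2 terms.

8748, -26244

Positions follow the repeating pattern AAB; grouping by letter gives 2 tracks.
Stream A: 12, -36, 108, -324, 972, -2916. A geometric progression (common ratio -3).
Stream B: 26, 16, 6. Subtracting 10 each time.
Position 10 falls in stream A as its term 7, giving 8748.
The 11th slot belongs to stream A; its 8th term is -26244.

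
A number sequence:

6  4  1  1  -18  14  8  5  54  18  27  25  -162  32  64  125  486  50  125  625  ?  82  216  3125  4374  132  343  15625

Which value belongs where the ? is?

-1458

Split by position mod 4 into 4 tracks.
Subsequence A: 6, -18, 54, -162, 486, ?, 4374 — a geometric progression (common ratio -3).
Subsequence B: 4, 14, 18, 32, 50, 82, 132 — each term equals the sum of the previous two.
Subsequence C: 1, 8, 27, 64, 125, 216, 343 — the cubes 1³, 2³, 3³, ….
Subsequence D: 1, 5, 25, 125, 625, 3125, 15625 — powers of 5.
The gap is subsequence A's term 6; the rule gives -1458.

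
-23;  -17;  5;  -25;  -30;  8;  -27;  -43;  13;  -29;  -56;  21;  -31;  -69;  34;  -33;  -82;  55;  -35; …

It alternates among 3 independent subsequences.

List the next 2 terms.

The terms cycle through 3 interleaved subsequences.
Stream A = -23, -25, -27, -29, -31, -33, -35: subtracting 2 each time.
Stream B = -17, -30, -43, -56, -69, -82: linear: a_n = -4 − 13·n.
Stream C = 5, 8, 13, 21, 34, 55: a Fibonacci-like recurrence a_n = a_{n-1} + a_{n-2}.
Term 20 comes from stream B (its 7th entry): -95.
Term 21 comes from stream C (its 7th entry): 89.

-95, 89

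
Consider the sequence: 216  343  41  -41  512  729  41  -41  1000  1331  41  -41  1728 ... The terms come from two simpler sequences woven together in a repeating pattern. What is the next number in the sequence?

Positions follow the repeating pattern AABB; grouping by letter gives 2 tracks.
Subsequence A is 216, 343, 512, 729, 1000, 1331, 1728, which is consecutive cubes n³ from n = 6.
Subsequence B is 41, -41, 41, -41, 41, -41, which is alternating ±41.
The 14th slot belongs to subsequence A; its 8th term is 2197.

2197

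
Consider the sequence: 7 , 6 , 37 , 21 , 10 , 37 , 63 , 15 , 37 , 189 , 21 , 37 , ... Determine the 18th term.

Split by position mod 3 into 3 tracks.
Track A: 7, 21, 63, 189 (a geometric progression (common ratio 3)).
Track B: 6, 10, 15, 21 (triangular numbers starting at T_3).
Track C: 37, 37, 37, 37 (always 37).
The 18th slot belongs to track C; its 6th term is 37.

37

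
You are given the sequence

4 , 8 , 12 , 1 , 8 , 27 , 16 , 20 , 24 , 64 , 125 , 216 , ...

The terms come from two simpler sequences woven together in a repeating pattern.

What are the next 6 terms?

The slot pattern repeats as AAABBB (period 6), so there are 2 interleaved tracks.
Track A: 4, 8, 12, 16, 20, 24 — arithmetic with common difference +4.
Track B: 1, 8, 27, 64, 125, 216 — perfect cubes starting at 1³.
Position 13 falls in track A as its term 7, giving 28.
Position 14 falls in track A as its term 8, giving 32.
Term 15 comes from track A (its 9th entry): 36.
Term 16 comes from track B (its 7th entry): 343.
Term 17 comes from track B (its 8th entry): 512.
Position 18 → track B, term 9 = 729.

28, 32, 36, 343, 512, 729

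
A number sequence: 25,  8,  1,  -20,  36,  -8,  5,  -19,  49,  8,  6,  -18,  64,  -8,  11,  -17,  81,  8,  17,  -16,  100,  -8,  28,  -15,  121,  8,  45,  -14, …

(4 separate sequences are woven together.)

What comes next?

Split by position mod 4: positions 1, 5, 9, … form one track, and each other residue class forms its own.
Track A = 25, 36, 49, 64, 81, 100, 121: perfect squares starting at 5².
Track B = 8, -8, 8, -8, 8, -8, 8: the oscillation 8·(−1)^(n+1).
Track C = 1, 5, 6, 11, 17, 28, 45: a Fibonacci-like recurrence a_n = a_{n-1} + a_{n-2}.
Track D = -20, -19, -18, -17, -16, -15, -14: linear: a_n = -21 + n.
Position 29 falls in track A as its term 8, giving 144.

144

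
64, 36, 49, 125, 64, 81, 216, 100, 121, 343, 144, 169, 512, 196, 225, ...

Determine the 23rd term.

400

Reading positions in blocks of 3 reveals the pattern ABB — 2 tracks woven together.
Subsequence A = 64, 125, 216, 343, 512: the cubes 4³, 5³, 6³, ….
Subsequence B = 36, 49, 64, 81, 100, 121, 144, 169, 196, 225: consecutive squares n² from n = 6.
Position 23 falls in subsequence B as its term 15, giving 400.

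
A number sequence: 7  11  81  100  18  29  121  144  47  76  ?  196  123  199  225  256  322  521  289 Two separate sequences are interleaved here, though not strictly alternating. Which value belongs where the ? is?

Reading positions in blocks of 4 reveals the pattern AABB — 2 tracks woven together.
Track A: 7, 11, 18, 29, 47, 76, 123, 199, 322, 521. Fibonacci-style (each term is the sum of the two before it).
Track B: 81, 100, 121, 144, ?, 196, 225, 256, 289. Consecutive squares n² from n = 9.
The gap is track B's term 5; the rule gives 169.

169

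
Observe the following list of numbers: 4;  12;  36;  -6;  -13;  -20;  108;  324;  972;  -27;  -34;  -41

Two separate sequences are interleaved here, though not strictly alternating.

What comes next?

2916

Positions follow the repeating pattern AAABBB; grouping by letter gives 2 tracks.
Stream A: 4, 12, 36, 108, 324, 972 (geometric with ratio 3).
Stream B: -6, -13, -20, -27, -34, -41 (linear: a_n = 1 − 7·n).
Position 13 falls in stream A as its term 7, giving 2916.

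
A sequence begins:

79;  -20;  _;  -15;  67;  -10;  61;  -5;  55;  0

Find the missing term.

Odd-indexed and even-indexed terms follow separate rules.
Subsequence A: 79, ?, 67, 61, 55 (subtracting 6 each time).
Subsequence B: -20, -15, -10, -5, 0 (arithmetic, step +5).
Filling subsequence A at index 2 by its rule yields 73.

73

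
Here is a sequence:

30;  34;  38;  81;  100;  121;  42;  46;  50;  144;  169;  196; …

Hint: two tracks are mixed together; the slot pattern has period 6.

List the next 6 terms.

Reading positions in blocks of 6 reveals the pattern AAABBB — 2 tracks woven together.
Track A is 30, 34, 38, 42, 46, 50, which is linear: a_n = 26 + 4·n.
Track B is 81, 100, 121, 144, 169, 196, which is consecutive squares n² from n = 9.
Position 13 → track A, term 7 = 54.
Position 14 → track A, term 8 = 58.
The 15th slot belongs to track A; its 9th term is 62.
Position 16 falls in track B as its term 7, giving 225.
Term 17 comes from track B (its 8th entry): 256.
The 18th slot belongs to track B; its 9th term is 289.

54, 58, 62, 225, 256, 289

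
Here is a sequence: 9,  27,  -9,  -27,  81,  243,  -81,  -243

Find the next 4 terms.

Positions follow the repeating pattern AABB; grouping by letter gives 2 tracks.
Subsequence A = 9, 27, 81, 243: powers of 3.
Subsequence B = -9, -27, -81, -243: geometric, ×3 each step.
Position 9 falls in subsequence A as its term 5, giving 729.
Term 10 comes from subsequence A (its 6th entry): 2187.
Term 11 comes from subsequence B (its 5th entry): -729.
Position 12 falls in subsequence B as its term 6, giving -2187.

729, 2187, -729, -2187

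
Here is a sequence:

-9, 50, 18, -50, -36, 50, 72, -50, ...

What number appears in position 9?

Odd-indexed and even-indexed terms follow separate rules.
Stream A is -9, 18, -36, 72, which is geometric with ratio -2.
Stream B is 50, -50, 50, -50, which is the oscillation 50·(−1)^(n+1).
Position 9 falls in stream A as its term 5, giving -144.

-144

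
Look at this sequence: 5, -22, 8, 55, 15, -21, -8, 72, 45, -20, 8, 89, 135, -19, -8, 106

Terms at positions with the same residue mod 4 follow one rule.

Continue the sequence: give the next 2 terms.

405, -18

The terms cycle through 4 interleaved subsequences.
Track A = 5, 15, 45, 135: geometric, ×3 each step.
Track B = -22, -21, -20, -19: arithmetic, step +1.
Track C = 8, -8, 8, -8: oscillating between 8 and -8.
Track D = 55, 72, 89, 106: arithmetic, step +17.
Position 17 → track A, term 5 = 405.
Term 18 comes from track B (its 5th entry): -18.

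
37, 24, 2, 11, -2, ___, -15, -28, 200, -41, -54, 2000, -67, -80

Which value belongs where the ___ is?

Positions follow the repeating pattern AAB; grouping by letter gives 2 tracks.
Stream A: 37, 24, 11, -2, -15, -28, -41, -54, -67, -80 — linear: a_n = 50 − 13·n.
Stream B: 2, ?, 200, 2000 — geometric, ×10 each step.
The gap is stream B's term 2; the rule gives 20.

20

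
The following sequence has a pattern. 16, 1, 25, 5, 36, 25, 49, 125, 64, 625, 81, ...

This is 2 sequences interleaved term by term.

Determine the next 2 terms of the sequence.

3125, 100

Odd-indexed and even-indexed terms follow separate rules.
Subsequence A is 16, 25, 36, 49, 64, 81, which is the squares 4², 5², 6², ….
Subsequence B is 1, 5, 25, 125, 625, which is geometric with ratio 5.
Term 12 comes from subsequence B (its 6th entry): 3125.
Position 13 → subsequence A, term 7 = 100.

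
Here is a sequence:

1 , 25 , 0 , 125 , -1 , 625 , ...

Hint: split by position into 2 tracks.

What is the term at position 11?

-4

Split by position mod 2 into 2 tracks.
Stream A: 1, 0, -1. Arithmetic, step −1.
Stream B: 25, 125, 625. Powers 5^2, 5^3, 5^4, ….
The 11th slot belongs to stream A; its 6th term is -4.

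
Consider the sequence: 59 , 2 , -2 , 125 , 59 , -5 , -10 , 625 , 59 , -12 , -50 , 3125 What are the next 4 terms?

59, -19, -250, 15625

The terms cycle through 4 interleaved subsequences.
Track A = 59, 59, 59: the constant sequence 59.
Track B = 2, -5, -12: linear: a_n = 9 − 7·n.
Track C = -2, -10, -50: a geometric progression (common ratio 5).
Track D = 125, 625, 3125: powers 5^3, 5^4, 5^5, ….
Term 13 comes from track A (its 4th entry): 59.
Position 14 falls in track B as its term 4, giving -19.
Position 15 falls in track C as its term 4, giving -250.
Position 16 falls in track D as its term 4, giving 15625.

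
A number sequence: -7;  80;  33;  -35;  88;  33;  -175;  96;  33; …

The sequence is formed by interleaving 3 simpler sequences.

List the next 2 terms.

Split by position mod 3 into 3 tracks.
Track A = -7, -35, -175: a geometric progression (common ratio 5).
Track B = 80, 88, 96: linear: a_n = 72 + 8·n.
Track C = 33, 33, 33: constant 33.
The 10th slot belongs to track A; its 4th term is -875.
Position 11 falls in track B as its term 4, giving 104.

-875, 104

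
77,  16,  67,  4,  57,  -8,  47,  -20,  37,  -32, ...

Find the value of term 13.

17

The terms cycle through 2 interleaved subsequences.
Track A: 77, 67, 57, 47, 37 (arithmetic, step −10).
Track B: 16, 4, -8, -20, -32 (arithmetic with common difference −12).
Term 13 comes from track A (its 7th entry): 17.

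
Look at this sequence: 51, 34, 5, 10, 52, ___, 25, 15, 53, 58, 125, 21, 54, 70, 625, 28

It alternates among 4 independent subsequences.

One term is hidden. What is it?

46

The terms cycle through 4 interleaved subsequences.
Stream A = 51, 52, 53, 54: arithmetic, step +1.
Stream B = 34, ?, 58, 70: linear: a_n = 22 + 12·n.
Stream C = 5, 25, 125, 625: successive powers of 5.
Stream D = 10, 15, 21, 28: the triangular numbers T_4, T_5, ….
Stream B's pattern makes the blank 46.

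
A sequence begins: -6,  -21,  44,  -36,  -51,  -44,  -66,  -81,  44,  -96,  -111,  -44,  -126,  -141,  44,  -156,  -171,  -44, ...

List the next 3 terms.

The slot pattern repeats as AAB (period 3), so there are 2 interleaved tracks.
Track A: -6, -21, -36, -51, -66, -81, -96, -111, -126, -141, -156, -171. Arithmetic with common difference −15.
Track B: 44, -44, 44, -44, 44, -44. Alternating ±44.
The 19th slot belongs to track A; its 13th term is -186.
Position 20 falls in track A as its term 14, giving -201.
Term 21 comes from track B (its 7th entry): 44.

-186, -201, 44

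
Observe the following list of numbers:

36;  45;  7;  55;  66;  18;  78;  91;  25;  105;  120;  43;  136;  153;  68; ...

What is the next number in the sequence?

171

Positions follow the repeating pattern AAB; grouping by letter gives 2 tracks.
Track A is 36, 45, 55, 66, 78, 91, 105, 120, 136, 153, which is the triangular numbers T_8, T_9, ….
Track B is 7, 18, 25, 43, 68, which is Fibonacci-style (each term is the sum of the two before it).
Position 16 falls in track A as its term 11, giving 171.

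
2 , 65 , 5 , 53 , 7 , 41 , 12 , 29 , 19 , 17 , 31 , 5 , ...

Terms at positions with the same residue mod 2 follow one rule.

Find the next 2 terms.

Positions 1, 3, 5, … form one subsequence and positions 2, 4, 6, … form another.
Track A = 2, 5, 7, 12, 19, 31: a Fibonacci-like recurrence a_n = a_{n-1} + a_{n-2}.
Track B = 65, 53, 41, 29, 17, 5: linear: a_n = 77 − 12·n.
Position 13 → track A, term 7 = 50.
Position 14 → track B, term 7 = -7.

50, -7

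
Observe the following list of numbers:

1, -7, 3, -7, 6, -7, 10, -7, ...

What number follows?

15

Positions 1, 3, 5, … form one subsequence and positions 2, 4, 6, … form another.
Stream A: 1, 3, 6, 10. Triangular numbers starting at T_1.
Stream B: -7, -7, -7, -7. Always -7.
Position 9 → stream A, term 5 = 15.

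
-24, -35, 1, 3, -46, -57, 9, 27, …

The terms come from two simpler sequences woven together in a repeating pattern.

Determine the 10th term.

-79

Positions follow the repeating pattern AABB; grouping by letter gives 2 tracks.
Track A = -24, -35, -46, -57: linear: a_n = -13 − 11·n.
Track B = 1, 3, 9, 27: geometric, ×3 each step.
Term 10 comes from track A (its 6th entry): -79.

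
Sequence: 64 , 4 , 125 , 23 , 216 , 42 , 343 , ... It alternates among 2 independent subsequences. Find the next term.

Taking every 2nd term gives 2 separate tracks.
Stream A = 64, 125, 216, 343: the cubes 4³, 5³, 6³, ….
Stream B = 4, 23, 42: arithmetic, step +19.
Position 8 falls in stream B as its term 4, giving 61.

61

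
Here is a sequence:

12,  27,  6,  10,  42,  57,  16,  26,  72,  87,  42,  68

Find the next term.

The slot pattern repeats as AABB (period 4), so there are 2 interleaved tracks.
Subsequence A: 12, 27, 42, 57, 72, 87 (arithmetic with common difference +15).
Subsequence B: 6, 10, 16, 26, 42, 68 (a Fibonacci-like recurrence a_n = a_{n-1} + a_{n-2}).
Position 13 falls in subsequence A as its term 7, giving 102.

102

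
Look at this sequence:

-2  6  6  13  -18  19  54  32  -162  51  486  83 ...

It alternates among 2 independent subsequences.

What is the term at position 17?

-13122

The terms cycle through 2 interleaved subsequences.
Track A is -2, 6, -18, 54, -162, 486, which is multiplying by -3 each time.
Track B is 6, 13, 19, 32, 51, 83, which is each term equals the sum of the previous two.
Position 17 → track A, term 9 = -13122.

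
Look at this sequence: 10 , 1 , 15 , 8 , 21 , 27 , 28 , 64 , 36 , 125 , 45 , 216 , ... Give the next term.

55

Split by position mod 2 into 2 tracks.
Track A is 10, 15, 21, 28, 36, 45, which is the triangular numbers T_4, T_5, ….
Track B is 1, 8, 27, 64, 125, 216, which is consecutive cubes n³ from n = 1.
The 13th slot belongs to track A; its 7th term is 55.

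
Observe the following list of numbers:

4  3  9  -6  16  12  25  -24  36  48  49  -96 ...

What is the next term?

Odd-indexed and even-indexed terms follow separate rules.
Subsequence A: 4, 9, 16, 25, 36, 49. Perfect squares starting at 2².
Subsequence B: 3, -6, 12, -24, 48, -96. Geometric with ratio -2.
Position 13 falls in subsequence A as its term 7, giving 64.

64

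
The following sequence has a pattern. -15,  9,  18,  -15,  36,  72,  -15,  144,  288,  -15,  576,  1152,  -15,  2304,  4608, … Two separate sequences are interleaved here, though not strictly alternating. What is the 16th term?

The slot pattern repeats as ABB (period 3), so there are 2 interleaved tracks.
Subsequence A: -15, -15, -15, -15, -15 (always -15).
Subsequence B: 9, 18, 36, 72, 144, 288, 576, 1152, 2304, 4608 (geometric with ratio 2).
The 16th slot belongs to subsequence A; its 6th term is -15.

-15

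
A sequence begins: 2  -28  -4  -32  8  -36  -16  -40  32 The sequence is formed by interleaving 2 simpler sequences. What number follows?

-44

Odd-indexed and even-indexed terms follow separate rules.
Stream A = 2, -4, 8, -16, 32: multiplying by -2 each time.
Stream B = -28, -32, -36, -40: arithmetic with common difference −4.
The 10th slot belongs to stream B; its 5th term is -44.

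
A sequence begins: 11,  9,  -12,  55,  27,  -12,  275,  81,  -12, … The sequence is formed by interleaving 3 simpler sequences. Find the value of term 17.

2187

Read the sequence 3 terms at a time; column i is its own pattern.
Track A: 11, 55, 275 — a geometric progression (common ratio 5).
Track B: 9, 27, 81 — successive powers of 3.
Track C: -12, -12, -12 — the constant sequence -12.
Term 17 comes from track B (its 6th entry): 2187.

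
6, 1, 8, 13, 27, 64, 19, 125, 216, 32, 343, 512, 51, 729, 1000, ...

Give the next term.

Positions follow the repeating pattern ABB; grouping by letter gives 2 tracks.
Track A = 6, 13, 19, 32, 51: a Fibonacci-like recurrence a_n = a_{n-1} + a_{n-2}.
Track B = 1, 8, 27, 64, 125, 216, 343, 512, 729, 1000: consecutive cubes n³ from n = 1.
Position 16 falls in track A as its term 6, giving 83.

83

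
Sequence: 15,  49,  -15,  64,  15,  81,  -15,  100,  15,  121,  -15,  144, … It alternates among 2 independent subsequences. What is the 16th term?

196

Odd-indexed and even-indexed terms follow separate rules.
Stream A: 15, -15, 15, -15, 15, -15 (oscillating between 15 and -15).
Stream B: 49, 64, 81, 100, 121, 144 (consecutive squares n² from n = 7).
The 16th slot belongs to stream B; its 8th term is 196.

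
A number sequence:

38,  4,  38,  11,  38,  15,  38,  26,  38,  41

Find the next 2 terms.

Split by position mod 2 into 2 tracks.
Stream A = 38, 38, 38, 38, 38: the constant sequence 38.
Stream B = 4, 11, 15, 26, 41: each term equals the sum of the previous two.
Term 11 comes from stream A (its 6th entry): 38.
Position 12 → stream B, term 6 = 67.

38, 67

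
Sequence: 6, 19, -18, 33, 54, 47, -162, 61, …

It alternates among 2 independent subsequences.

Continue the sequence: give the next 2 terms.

Taking every 2nd term gives 2 separate tracks.
Stream A: 6, -18, 54, -162 — a geometric progression (common ratio -3).
Stream B: 19, 33, 47, 61 — adding 14 each time.
The 9th slot belongs to stream A; its 5th term is 486.
Term 10 comes from stream B (its 5th entry): 75.

486, 75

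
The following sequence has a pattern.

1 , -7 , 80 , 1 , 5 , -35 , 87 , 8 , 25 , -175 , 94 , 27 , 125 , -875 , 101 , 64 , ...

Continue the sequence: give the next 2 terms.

Split by position mod 4 into 4 tracks.
Track A = 1, 5, 25, 125: powers of 5.
Track B = -7, -35, -175, -875: multiplying by 5 each time.
Track C = 80, 87, 94, 101: linear: a_n = 73 + 7·n.
Track D = 1, 8, 27, 64: perfect cubes starting at 1³.
Position 17 falls in track A as its term 5, giving 625.
Term 18 comes from track B (its 5th entry): -4375.

625, -4375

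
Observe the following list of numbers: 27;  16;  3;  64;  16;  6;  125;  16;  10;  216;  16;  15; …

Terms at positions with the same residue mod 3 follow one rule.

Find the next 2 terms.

343, 16

Taking every 3rd term gives 3 separate tracks.
Track A: 27, 64, 125, 216. The cubes 3³, 4³, 5³, ….
Track B: 16, 16, 16, 16. The constant sequence 16.
Track C: 3, 6, 10, 15. Triangular numbers starting at T_2.
Term 13 comes from track A (its 5th entry): 343.
Position 14 falls in track B as its term 5, giving 16.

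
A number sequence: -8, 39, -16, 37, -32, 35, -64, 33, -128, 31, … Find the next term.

Odd-indexed and even-indexed terms follow separate rules.
Subsequence A: -8, -16, -32, -64, -128. A geometric progression (common ratio 2).
Subsequence B: 39, 37, 35, 33, 31. Subtracting 2 each time.
Term 11 comes from subsequence A (its 6th entry): -256.

-256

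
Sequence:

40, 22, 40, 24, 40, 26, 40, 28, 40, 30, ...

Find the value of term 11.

40

The terms cycle through 2 interleaved subsequences.
Track A = 40, 40, 40, 40, 40: constant 40.
Track B = 22, 24, 26, 28, 30: arithmetic with common difference +2.
Position 11 → track A, term 6 = 40.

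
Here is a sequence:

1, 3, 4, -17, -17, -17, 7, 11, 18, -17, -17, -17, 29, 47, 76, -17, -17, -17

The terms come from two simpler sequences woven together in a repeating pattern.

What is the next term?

Reading positions in blocks of 6 reveals the pattern AAABBB — 2 tracks woven together.
Track A: 1, 3, 4, 7, 11, 18, 29, 47, 76. Fibonacci-style (each term is the sum of the two before it).
Track B: -17, -17, -17, -17, -17, -17, -17, -17, -17. Constant -17.
Position 19 → track A, term 10 = 123.

123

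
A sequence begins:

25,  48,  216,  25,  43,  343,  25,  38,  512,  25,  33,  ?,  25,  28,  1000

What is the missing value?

Split by position mod 3 into 3 tracks.
Stream A: 25, 25, 25, 25, 25 — always 25.
Stream B: 48, 43, 38, 33, 28 — subtracting 5 each time.
Stream C: 216, 343, 512, ?, 1000 — perfect cubes starting at 6³.
The gap is stream C's term 4; the rule gives 729.

729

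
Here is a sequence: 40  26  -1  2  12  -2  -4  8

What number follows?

-16

Reading positions in blocks of 4 reveals the pattern AABB — 2 tracks woven together.
Stream A: 40, 26, 12, -2 — arithmetic, step −14.
Stream B: -1, 2, -4, 8 — geometric, ×-2 each step.
Term 9 comes from stream A (its 5th entry): -16.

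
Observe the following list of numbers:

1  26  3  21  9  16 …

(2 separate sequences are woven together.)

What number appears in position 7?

27

Taking every 2nd term gives 2 separate tracks.
Subsequence A: 1, 3, 9 (powers of 3).
Subsequence B: 26, 21, 16 (linear: a_n = 31 − 5·n).
The 7th slot belongs to subsequence A; its 4th term is 27.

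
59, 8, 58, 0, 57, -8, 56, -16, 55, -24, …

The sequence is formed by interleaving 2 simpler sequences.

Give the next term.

The terms cycle through 2 interleaved subsequences.
Stream A: 59, 58, 57, 56, 55. Subtracting 1 each time.
Stream B: 8, 0, -8, -16, -24. Arithmetic with common difference −8.
Term 11 comes from stream A (its 6th entry): 54.

54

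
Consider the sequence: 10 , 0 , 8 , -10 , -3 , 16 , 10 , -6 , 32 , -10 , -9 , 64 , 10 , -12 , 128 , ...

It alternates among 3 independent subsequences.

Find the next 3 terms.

Split by position mod 3: positions 1, 4, 7, … form one track, and each other residue class forms its own.
Stream A is 10, -10, 10, -10, 10, which is oscillating between 10 and -10.
Stream B is 0, -3, -6, -9, -12, which is arithmetic, step −3.
Stream C is 8, 16, 32, 64, 128, which is powers of 2.
Position 16 → stream A, term 6 = -10.
Term 17 comes from stream B (its 6th entry): -15.
Position 18 falls in stream C as its term 6, giving 256.

-10, -15, 256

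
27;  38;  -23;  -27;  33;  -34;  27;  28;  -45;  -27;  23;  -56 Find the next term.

27

Split by position mod 3: positions 1, 4, 7, … form one track, and each other residue class forms its own.
Track A: 27, -27, 27, -27 (oscillating between 27 and -27).
Track B: 38, 33, 28, 23 (subtracting 5 each time).
Track C: -23, -34, -45, -56 (subtracting 11 each time).
The 13th slot belongs to track A; its 5th term is 27.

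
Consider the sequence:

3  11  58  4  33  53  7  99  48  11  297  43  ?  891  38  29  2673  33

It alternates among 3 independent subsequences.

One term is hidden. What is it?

18

Read the sequence 3 terms at a time; column i is its own pattern.
Track A is 3, 4, 7, 11, ?, 29, which is Fibonacci-style (each term is the sum of the two before it).
Track B is 11, 33, 99, 297, 891, 2673, which is geometric, ×3 each step.
Track C is 58, 53, 48, 43, 38, 33, which is arithmetic, step −5.
Track A's pattern makes the blank 18.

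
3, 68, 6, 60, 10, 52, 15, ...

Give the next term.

Odd-indexed and even-indexed terms follow separate rules.
Track A is 3, 6, 10, 15, which is triangular numbers starting at T_2.
Track B is 68, 60, 52, which is arithmetic with common difference −8.
The 8th slot belongs to track B; its 4th term is 44.

44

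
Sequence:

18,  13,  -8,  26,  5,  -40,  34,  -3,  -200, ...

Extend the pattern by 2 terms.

42, -11

Split by position mod 3: positions 1, 4, 7, … form one track, and each other residue class forms its own.
Track A is 18, 26, 34, which is arithmetic with common difference +8.
Track B is 13, 5, -3, which is linear: a_n = 21 − 8·n.
Track C is -8, -40, -200, which is geometric with ratio 5.
Position 10 → track A, term 4 = 42.
Position 11 → track B, term 4 = -11.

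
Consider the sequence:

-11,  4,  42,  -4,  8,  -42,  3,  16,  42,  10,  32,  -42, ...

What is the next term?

The terms cycle through 3 interleaved subsequences.
Track A: -11, -4, 3, 10 (arithmetic, step +7).
Track B: 4, 8, 16, 32 (powers of 2).
Track C: 42, -42, 42, -42 (oscillating between 42 and -42).
The 13th slot belongs to track A; its 5th term is 17.

17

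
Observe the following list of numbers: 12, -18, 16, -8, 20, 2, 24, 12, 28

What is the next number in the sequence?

22

Positions 1, 3, 5, … form one subsequence and positions 2, 4, 6, … form another.
Track A is 12, 16, 20, 24, 28, which is arithmetic, step +4.
Track B is -18, -8, 2, 12, which is arithmetic, step +10.
Term 10 comes from track B (its 5th entry): 22.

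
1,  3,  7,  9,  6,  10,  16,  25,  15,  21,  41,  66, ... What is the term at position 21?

66

Positions follow the repeating pattern AABB; grouping by letter gives 2 tracks.
Track A: 1, 3, 6, 10, 15, 21 — triangular numbers starting at T_1.
Track B: 7, 9, 16, 25, 41, 66 — a Fibonacci-like recurrence a_n = a_{n-1} + a_{n-2}.
Term 21 comes from track A (its 11th entry): 66.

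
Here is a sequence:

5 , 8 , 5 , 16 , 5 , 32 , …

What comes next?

The terms cycle through 2 interleaved subsequences.
Stream A: 5, 5, 5. The constant sequence 5.
Stream B: 8, 16, 32. Powers 2^3, 2^4, 2^5, ….
Position 7 falls in stream A as its term 4, giving 5.

5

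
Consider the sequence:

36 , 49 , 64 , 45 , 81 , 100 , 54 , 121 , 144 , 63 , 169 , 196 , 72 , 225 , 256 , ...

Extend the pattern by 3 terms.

81, 289, 324

The slot pattern repeats as ABB (period 3), so there are 2 interleaved tracks.
Track A: 36, 45, 54, 63, 72 (linear: a_n = 27 + 9·n).
Track B: 49, 64, 81, 100, 121, 144, 169, 196, 225, 256 (the squares 7², 8², 9², …).
Position 16 falls in track A as its term 6, giving 81.
Position 17 → track B, term 11 = 289.
Position 18 → track B, term 12 = 324.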